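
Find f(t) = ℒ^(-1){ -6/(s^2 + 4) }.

Since L{sin(2t)} = 2/(s^2 + 4), the inverse is sin(2*t), scaled by -3.

f(t) = -3*sin(2*t)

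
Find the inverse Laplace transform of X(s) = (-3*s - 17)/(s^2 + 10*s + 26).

-2*exp(-5*t)*sin(t) - 3*exp(-5*t)*cos(t)

Complete the square in the denominator: s^2 + 10*s + 26 = (s + 5)^2 + 1^2.
Split the numerator to match: -3*s - 17 = -3·(s + 5) - 2·1.
Invert each term: -3·(s + 5)/((s + 5)^2 + 1) ↔ -3e^(-5t)cos(t); -2·1/((s + 5)^2 + 1) ↔ -2e^(-5t)sin(t).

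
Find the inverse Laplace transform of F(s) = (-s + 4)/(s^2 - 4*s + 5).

2*exp(2*t)*sin(t) - exp(2*t)*cos(t)

Complete the square in the denominator: s^2 - 4*s + 5 = (s - 2)^2 + 1^2.
Split the numerator to match: -s + 4 = -1·(s - 2) + 2·1.
Invert each term: -1·(s - 2)/((s - 2)^2 + 1) ↔ -e^(2t)cos(t); 2·1/((s - 2)^2 + 1) ↔ 2e^(2t)sin(t).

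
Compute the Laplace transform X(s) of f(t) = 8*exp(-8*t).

X(s) = 8/(s + 8)

L{8} = 8/s.
By the first shifting theorem, multiplying by e^(-8t) replaces s with s + 8.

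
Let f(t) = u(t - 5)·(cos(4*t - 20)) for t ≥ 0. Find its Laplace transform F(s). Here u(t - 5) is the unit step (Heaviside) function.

By the second shifting theorem, L{u(t - c)·g(t - c)} = e^(-cs)·G(s) with c = 5 and G(s) = L{g(t)}.
L{cos(4t)} = s/(s^2 + 16).

F(s) = s*exp(-5*s)/(s^2 + 16)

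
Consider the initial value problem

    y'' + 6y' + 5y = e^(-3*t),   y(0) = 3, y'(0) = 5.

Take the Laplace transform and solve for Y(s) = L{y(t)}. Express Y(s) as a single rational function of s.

Y(s) = (3*s^2 + 32*s + 70)/(s^3 + 9*s^2 + 23*s + 15)

Take the Laplace transform of both sides.
The derivative rules (L{y''} = s^2 Y - s·y(0) - y'(0) and L{y'} = sY - y(0), with y(0) = 3, y'(0) = 5) turn the left side into (s^2 + 6*s + 5)Y - (3*s + 23).
The right side is L{e^(-3*t)} = 1/(s + 3).
So (s^2 + 6*s + 5)Y = 1/(s + 3) + (3*s + 23).
Solve for Y(s) and write it as one ratio of polynomials.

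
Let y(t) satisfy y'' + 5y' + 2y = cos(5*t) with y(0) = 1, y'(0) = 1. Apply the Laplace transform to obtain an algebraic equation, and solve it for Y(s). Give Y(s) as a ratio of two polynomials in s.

Laplace-transform each side.
Using L{y''} = s^2 Y - s·y(0) - y'(0) and L{y'} = sY - y(0), with y(0) = 1, y'(0) = 1, the left side becomes (s^2 + 5*s + 2)Y - (s + 6).
The right side is L{cos(5*t)} = s/(s^2 + 25).
So (s^2 + 5*s + 2)Y = s/(s^2 + 25) + (s + 6).
Divide through and combine into a single rational function.

Y(s) = (s^3 + 6*s^2 + 26*s + 150)/(s^4 + 5*s^3 + 27*s^2 + 125*s + 50)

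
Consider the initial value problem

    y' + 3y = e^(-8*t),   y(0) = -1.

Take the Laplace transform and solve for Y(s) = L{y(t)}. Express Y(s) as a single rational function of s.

Laplace-transform each side.
Using L{y'} = sY - y(0) = sY - (-1), the left side becomes (s + 3)Y - (-1).
The right side is L{e^(-8*t)} = 1/(s + 8).
So (s + 3)Y = 1/(s + 8) + (-1).
Isolate Y and clear denominators.

Y(s) = (-s - 7)/(s^2 + 11*s + 24)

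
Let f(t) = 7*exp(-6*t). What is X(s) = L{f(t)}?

X(s) = 7/(s + 6)

L{7} = 7/s.
By the first shifting theorem, multiplying by e^(-6t) replaces s with s + 6.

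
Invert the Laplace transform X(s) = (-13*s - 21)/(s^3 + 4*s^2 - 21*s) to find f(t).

Factor the denominator: s^3 + 4*s^2 - 21*s = s*(s - 3)*(s + 7).
Partial fraction decomposition gives [1/(s + 7)] + [1/s] + [-2/(s - 3)].
Invert each term: 1/(s + 7) ↔ e^(-7t); 1/(s - 0) ↔ e^(0t); -2/(s - 3) ↔ -2e^(3t).

f(t) = -2*exp(3*t) + 1 + exp(-7*t)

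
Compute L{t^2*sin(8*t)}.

16*(3*s^2 - 64)/(s^2 + 64)^3

L{sin(8t)} = 8/(s^2 + 64).
Then apply L{t^2·g(t)} = (-1)^2 d^2/ds^2[G(s)] with G(s) = 8/(s^2 + 64):
differentiating 2 times and applying the sign gives 16*(3*s^2 - 64)/(s^2 + 64)^3.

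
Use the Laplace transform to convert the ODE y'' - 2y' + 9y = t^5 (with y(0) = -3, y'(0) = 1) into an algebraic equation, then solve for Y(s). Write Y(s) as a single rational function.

Y(s) = (-3*s^7 + 7*s^6 + 120)/(s^8 - 2*s^7 + 9*s^6)

Transform both sides with L{·}.
Using L{y''} = s^2 Y - s·y(0) - y'(0) and L{y'} = sY - y(0), with y(0) = -3, y'(0) = 1, the left side becomes (s^2 - 2*s + 9)Y - (-3*s + 7).
The right side is L{t^5} = 120/s^6.
So (s^2 - 2*s + 9)Y = 120/s^6 + (-3*s + 7).
Divide through and combine into a single rational function.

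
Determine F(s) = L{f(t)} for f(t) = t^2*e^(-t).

F(s) = 2/(s + 1)^3

L{t^2} = 2!/s^3 = 2/s^3.
By the first shifting theorem, multiplying by e^(-t) replaces s with s + 1.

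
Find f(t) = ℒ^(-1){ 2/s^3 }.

f(t) = t^2

Since L{t^2} = 2!/s^3 = 2/s^3, the inverse is t^2.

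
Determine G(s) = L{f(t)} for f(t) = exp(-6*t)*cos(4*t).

G(s) = (s + 6)/((s + 6)^2 + 16)

L{cos(4t)} = s/(s^2 + 16).
By the first shifting theorem, multiplying by e^(-6t) replaces s with s + 6.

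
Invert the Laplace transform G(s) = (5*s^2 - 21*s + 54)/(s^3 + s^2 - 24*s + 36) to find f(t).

f(t) = 4*exp(3*t) - 4*exp(2*t) + 5*exp(-6*t)

Factor the denominator: s^3 + s^2 - 24*s + 36 = (s - 3)*(s - 2)*(s + 6).
Partial fraction decomposition gives [-4/(s - 2)] + [4/(s - 3)] + [5/(s + 6)].
Invert each term: -4/(s - 2) ↔ -4e^(2t); 4/(s - 3) ↔ 4e^(3t); 5/(s + 6) ↔ 5e^(-6t).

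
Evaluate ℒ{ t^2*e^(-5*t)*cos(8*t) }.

L{cos(8t)} = s/(s^2 + 64).
Multiplying by e^(-5t) shifts s → s + 5, so L{e^(-5*t)*cos(8*t)} = (s + 5)/((s + 5)^2 + 64).
Then apply L{t^2·g(t)} = (-1)^2 d^2/ds^2[G(s)] with G(s) = (s + 5)/((s + 5)^2 + 64):
differentiating 2 times and applying the sign gives 2*(s + 5)*(s^2 + 10*s - 167)/(s^2 + 10*s + 89)^3.

2*(s + 5)*(s^2 + 10*s - 167)/(s^2 + 10*s + 89)^3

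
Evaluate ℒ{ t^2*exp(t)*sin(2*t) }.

L{sin(2t)} = 2/(s^2 + 4).
Multiplying by e^(t) shifts s → s - 1, so L{exp(t)*sin(2*t)} = 2/((s - 1)^2 + 4).
Then apply L{t^2·g(t)} = (-1)^2 d^2/ds^2[H(s)] with H(s) = 2/((s - 1)^2 + 4):
differentiating 2 times and applying the sign gives 4*(3*s^2 - 6*s - 1)/(s^2 - 2*s + 5)^3.

4*(3*s^2 - 6*s - 1)/(s^2 - 2*s + 5)^3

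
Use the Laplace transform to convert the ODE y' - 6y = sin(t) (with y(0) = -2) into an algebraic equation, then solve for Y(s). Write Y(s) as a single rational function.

Y(s) = (-2*s^2 - 1)/(s^3 - 6*s^2 + s - 6)

Laplace-transform each side.
The derivative rules (L{y'} = sY - y(0) = sY - (-2)) turn the left side into (s - 6)Y - (-2).
The right side is L{sin(t)} = 1/(s^2 + 1).
So (s - 6)Y = 1/(s^2 + 1) + (-2).
Isolate Y and clear denominators.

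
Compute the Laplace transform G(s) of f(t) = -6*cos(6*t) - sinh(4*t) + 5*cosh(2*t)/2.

Apply the Laplace transform termwise.
(-1)·[L{sinh(4t)} = 4/(s^2 - 16)]; (-6)·[L{cos(6t)} = s/(s^2 + 36)]; (5/2)·[L{cosh(2t)} = s/(s^2 - 4)].

G(s) = -6*s/(s^2 + 36) + 5*s/(2*(s^2 - 4)) - 4/(s^2 - 16)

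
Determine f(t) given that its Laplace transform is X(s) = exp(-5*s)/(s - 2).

The factor e^(-5s) signals a time shift by c = 5 (second shifting theorem).
L{e^(2t)} = 1/(s - 2), so L^-1{1/(s - 2)} = exp(2*t).
Hence the inverse is u(t - 5) times that function evaluated at t - 5.

f(t) = Heaviside(t - 5)*(exp(2*t - 10))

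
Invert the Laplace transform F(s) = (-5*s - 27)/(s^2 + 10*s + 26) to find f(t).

Complete the square in the denominator: s^2 + 10*s + 26 = (s + 5)^2 + 1^2.
Split the numerator to match: -5*s - 27 = -5·(s + 5) - 2·1.
Invert each term: -5·(s + 5)/((s + 5)^2 + 1) ↔ -5e^(-5t)cos(t); -2·1/((s + 5)^2 + 1) ↔ -2e^(-5t)sin(t).

f(t) = -2*exp(-5*t)*sin(t) - 5*exp(-5*t)*cos(t)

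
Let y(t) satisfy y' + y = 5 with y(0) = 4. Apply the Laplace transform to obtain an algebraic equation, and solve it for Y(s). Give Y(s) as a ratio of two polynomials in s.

Y(s) = (4*s + 5)/(s^2 + s)

Transform both sides with L{·}.
With L{y'} = sY - y(0) = sY - 4: the LHS transforms to (s + 1)Y - (4).
The right side is L{5} = 5/s.
So (s + 1)Y = 5/s + (4).
Isolate Y and clear denominators.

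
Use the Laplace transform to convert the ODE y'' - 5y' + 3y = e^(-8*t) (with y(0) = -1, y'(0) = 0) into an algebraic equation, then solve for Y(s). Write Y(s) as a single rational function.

Y(s) = (-s^2 - 3*s + 41)/(s^3 + 3*s^2 - 37*s + 24)

Apply the Laplace transform to the equation.
With L{y''} = s^2 Y - s·y(0) - y'(0) and L{y'} = sY - y(0), with y(0) = -1, y'(0) = 0: the LHS transforms to (s^2 - 5*s + 3)Y - (-s + 5).
The right side is L{e^(-8*t)} = 1/(s + 8).
So (s^2 - 5*s + 3)Y = 1/(s + 8) + (-s + 5).
Solve for Y(s) and write it as one ratio of polynomials.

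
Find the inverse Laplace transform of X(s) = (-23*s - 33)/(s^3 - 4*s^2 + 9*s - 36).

Factor the denominator: s^3 - 4*s^2 + 9*s - 36 = (s - 4)*(s^2 + 9).
Partial fraction decomposition gives [-5/(s - 4)] + [5*s/(s^2 + 9)] + [-3/(s^2 + 9)].
Invert each term: -5/(s - 4) ↔ -5e^(4t); 5·s/(s^2 + 9) ↔ 5cos(3t); -1·3/(s^2 + 9) ↔ -sin(3t).

-5*exp(4*t) - sin(3*t) + 5*cos(3*t)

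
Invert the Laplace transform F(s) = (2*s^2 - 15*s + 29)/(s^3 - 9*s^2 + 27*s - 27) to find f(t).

f(t) = t^2*exp(3*t) - 3*t*exp(3*t) + 2*exp(3*t)

Factor the denominator: s^3 - 9*s^2 + 27*s - 27 = (s - 3)^3.
Partial fraction decomposition gives [2/(s - 3)] + [-3/(s - 3)^2] + [2/(s - 3)^3].
Invert each term: 2/(s - 3) ↔ 2e^(3t); -3/(s - 3)^2 ↔ -3t·e^(3t); 2/(s - 3)^3 ↔ (1)t^2·e^(3t).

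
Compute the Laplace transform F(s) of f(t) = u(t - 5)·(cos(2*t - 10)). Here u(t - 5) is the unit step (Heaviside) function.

By the second shifting theorem, L{u(t - c)·g(t - c)} = e^(-cs)·G(s) with c = 5 and G(s) = L{g(t)}.
L{cos(2t)} = s/(s^2 + 4).

F(s) = s*exp(-5*s)/(s^2 + 4)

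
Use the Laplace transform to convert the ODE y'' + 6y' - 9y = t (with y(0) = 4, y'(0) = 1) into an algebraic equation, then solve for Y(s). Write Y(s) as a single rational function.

Y(s) = (4*s^3 + 25*s^2 + 1)/(s^4 + 6*s^3 - 9*s^2)

Laplace-transform each side.
Using L{y''} = s^2 Y - s·y(0) - y'(0) and L{y'} = sY - y(0), with y(0) = 4, y'(0) = 1, the left side becomes (s^2 + 6*s - 9)Y - (4*s + 25).
The right side is L{t} = s^(-2).
So (s^2 + 6*s - 9)Y = s^(-2) + (4*s + 25).
Divide through and combine into a single rational function.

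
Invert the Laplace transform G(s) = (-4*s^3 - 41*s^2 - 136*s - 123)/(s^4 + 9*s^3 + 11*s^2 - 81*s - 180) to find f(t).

Factor the denominator: s^4 + 9*s^3 + 11*s^2 - 81*s - 180 = (s - 3)*(s + 3)*(s + 4)*(s + 5).
Partial fraction decomposition gives [-3/(s - 3)] + [-2/(s + 5)] + [3/(s + 4)] + [-2/(s + 3)].
Invert each term: -3/(s - 3) ↔ -3e^(3t); -2/(s + 5) ↔ -2e^(-5t); 3/(s + 4) ↔ 3e^(-4t); -2/(s + 3) ↔ -2e^(-3t).

f(t) = -3*exp(3*t) - 2*exp(-3*t) + 3*exp(-4*t) - 2*exp(-5*t)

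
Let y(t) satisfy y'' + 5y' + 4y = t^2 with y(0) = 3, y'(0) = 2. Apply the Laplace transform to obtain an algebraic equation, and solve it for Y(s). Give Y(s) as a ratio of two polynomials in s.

Take the Laplace transform of both sides.
Using L{y''} = s^2 Y - s·y(0) - y'(0) and L{y'} = sY - y(0), with y(0) = 3, y'(0) = 2, the left side becomes (s^2 + 5*s + 4)Y - (3*s + 17).
The right side is L{t^2} = 2/s^3.
So (s^2 + 5*s + 4)Y = 2/s^3 + (3*s + 17).
Solve for Y(s) and write it as one ratio of polynomials.

Y(s) = (3*s^4 + 17*s^3 + 2)/(s^5 + 5*s^4 + 4*s^3)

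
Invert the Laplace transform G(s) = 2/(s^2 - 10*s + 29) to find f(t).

Rewrite the denominator: s^2 - 10*s + 29 = (s - 5)^2 + 4.
The form in (s - 5) signals a first-shifting-theorem factor e^(5t).
Since L{sin(2t)} = 2/(s^2 + 4), the inverse is exp(5*t)*sin(2*t).

f(t) = exp(5*t)*sin(2*t)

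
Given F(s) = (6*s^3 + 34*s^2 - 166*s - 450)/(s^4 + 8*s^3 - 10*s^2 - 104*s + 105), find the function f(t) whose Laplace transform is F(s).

Factor the denominator: s^4 + 8*s^3 - 10*s^2 - 104*s + 105 = (s - 3)*(s - 1)*(s + 5)*(s + 7).
Partial fraction decomposition gives [5/(s + 5)] + [-2/(s + 7)] + [6/(s - 1)] + [-3/(s - 3)].
Invert each term: 5/(s + 5) ↔ 5e^(-5t); -2/(s + 7) ↔ -2e^(-7t); 6/(s - 1) ↔ 6e^(t); -3/(s - 3) ↔ -3e^(3t).

f(t) = -3*exp(3*t) + 6*exp(t) + 5*exp(-5*t) - 2*exp(-7*t)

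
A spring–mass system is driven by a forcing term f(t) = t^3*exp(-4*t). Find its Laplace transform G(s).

L{t^3} = 3!/s^4 = 6/s^4.
By the first shifting theorem, multiplying by e^(-4t) replaces s with s + 4.

G(s) = 6/(s + 4)^4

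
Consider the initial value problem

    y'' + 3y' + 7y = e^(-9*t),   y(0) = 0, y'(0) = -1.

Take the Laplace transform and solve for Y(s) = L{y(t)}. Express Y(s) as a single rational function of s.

Y(s) = (-s - 8)/(s^3 + 12*s^2 + 34*s + 63)

Transform both sides with L{·}.
The derivative rules (L{y''} = s^2 Y - s·y(0) - y'(0) and L{y'} = sY - y(0), with y(0) = 0, y'(0) = -1) turn the left side into (s^2 + 3*s + 7)Y - (-1).
The right side is L{e^(-9*t)} = 1/(s + 9).
So (s^2 + 3*s + 7)Y = 1/(s + 9) + (-1).
Solve for Y(s) and write it as one ratio of polynomials.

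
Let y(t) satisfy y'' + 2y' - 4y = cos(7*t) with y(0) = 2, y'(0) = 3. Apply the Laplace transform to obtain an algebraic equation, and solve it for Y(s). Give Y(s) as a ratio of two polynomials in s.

Y(s) = (2*s^3 + 7*s^2 + 99*s + 343)/(s^4 + 2*s^3 + 45*s^2 + 98*s - 196)

Apply the Laplace transform to the equation.
Using L{y''} = s^2 Y - s·y(0) - y'(0) and L{y'} = sY - y(0), with y(0) = 2, y'(0) = 3, the left side becomes (s^2 + 2*s - 4)Y - (2*s + 7).
The right side is L{cos(7*t)} = s/(s^2 + 49).
So (s^2 + 2*s - 4)Y = s/(s^2 + 49) + (2*s + 7).
Isolate Y and clear denominators.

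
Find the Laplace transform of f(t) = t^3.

6/s^4

L{t^3} = 3!/s^4 = 6/s^4.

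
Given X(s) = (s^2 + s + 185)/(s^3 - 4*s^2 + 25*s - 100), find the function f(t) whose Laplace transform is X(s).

Factor the denominator: s^3 - 4*s^2 + 25*s - 100 = (s - 4)*(s^2 + 25).
Partial fraction decomposition gives [5/(s - 4)] + [-4*s/(s^2 + 25)] + [-15/(s^2 + 25)].
Invert each term: 5/(s - 4) ↔ 5e^(4t); -4·s/(s^2 + 25) ↔ -4cos(5t); -3·5/(s^2 + 25) ↔ -3sin(5t).

f(t) = 5*exp(4*t) - 3*sin(5*t) - 4*cos(5*t)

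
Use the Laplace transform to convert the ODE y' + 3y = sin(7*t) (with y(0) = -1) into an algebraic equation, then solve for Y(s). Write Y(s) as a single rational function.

Take the Laplace transform of both sides.
With L{y'} = sY - y(0) = sY - (-1): the LHS transforms to (s + 3)Y - (-1).
The right side is L{sin(7*t)} = 7/(s^2 + 49).
So (s + 3)Y = 7/(s^2 + 49) + (-1).
Solve for Y(s) and write it as one ratio of polynomials.

Y(s) = (-s^2 - 42)/(s^3 + 3*s^2 + 49*s + 147)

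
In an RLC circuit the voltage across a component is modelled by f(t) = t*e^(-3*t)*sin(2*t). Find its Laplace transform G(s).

L{sin(2t)} = 2/(s^2 + 4).
Multiplying by e^(-3t) shifts s → s + 3, so L{e^(-3*t)*sin(2*t)} = 2/((s + 3)^2 + 4).
Then apply L{t·g(t)} = -d/ds[H(s)] with H(s) = 2/((s + 3)^2 + 4):
differentiating 1 time and applying the sign gives 4*(s + 3)/(s^2 + 6*s + 13)^2.

G(s) = 4*(s + 3)/(s^2 + 6*s + 13)^2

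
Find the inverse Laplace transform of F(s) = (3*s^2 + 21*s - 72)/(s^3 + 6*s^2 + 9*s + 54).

-3*sin(3*t) + 5*cos(3*t) - 2*exp(-6*t)

Factor the denominator: s^3 + 6*s^2 + 9*s + 54 = (s + 6)*(s^2 + 9).
Partial fraction decomposition gives [-2/(s + 6)] + [5*s/(s^2 + 9)] + [-9/(s^2 + 9)].
Invert each term: -2/(s + 6) ↔ -2e^(-6t); 5·s/(s^2 + 9) ↔ 5cos(3t); -3·3/(s^2 + 9) ↔ -3sin(3t).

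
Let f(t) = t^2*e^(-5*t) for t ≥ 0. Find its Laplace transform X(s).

L{e^(-5t)} = 1/(s + 5).
Then apply L{t^2·g(t)} = (-1)^2 d^2/ds^2[G(s)] with G(s) = 1/(s + 5):
differentiating 2 times and applying the sign gives 2/(s + 5)^3.

X(s) = 2/(s + 5)^3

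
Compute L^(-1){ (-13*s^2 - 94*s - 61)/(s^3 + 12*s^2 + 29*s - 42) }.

-3*exp(t) - 5*exp(-6*t) - 5*exp(-7*t)

Factor the denominator: s^3 + 12*s^2 + 29*s - 42 = (s - 1)*(s + 6)*(s + 7).
Partial fraction decomposition gives [-5/(s + 6)] + [-5/(s + 7)] + [-3/(s - 1)].
Invert each term: -5/(s + 6) ↔ -5e^(-6t); -5/(s + 7) ↔ -5e^(-7t); -3/(s - 1) ↔ -3e^(t).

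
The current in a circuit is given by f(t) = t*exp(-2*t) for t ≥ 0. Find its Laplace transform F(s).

F(s) = (s + 2)^(-2)

L{e^(-2t)} = 1/(s + 2).
Then apply L{t·g(t)} = -d/ds[G(s)] with G(s) = 1/(s + 2):
differentiating 1 time and applying the sign gives (s + 2)^(-2).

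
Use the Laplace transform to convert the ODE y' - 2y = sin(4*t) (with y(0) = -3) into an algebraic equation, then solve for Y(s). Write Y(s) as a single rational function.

Laplace-transform each side.
Using L{y'} = sY - y(0) = sY - (-3), the left side becomes (s - 2)Y - (-3).
The right side is L{sin(4*t)} = 4/(s^2 + 16).
So (s - 2)Y = 4/(s^2 + 16) + (-3).
Solve for Y(s) and write it as one ratio of polynomials.

Y(s) = (-3*s^2 - 44)/(s^3 - 2*s^2 + 16*s - 32)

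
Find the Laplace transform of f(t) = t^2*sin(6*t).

36*(s^2 - 12)/(s^2 + 36)^3

L{sin(6t)} = 6/(s^2 + 36).
Then apply L{t^2·g(t)} = (-1)^2 d^2/ds^2[G(s)] with G(s) = 6/(s^2 + 36):
differentiating 2 times and applying the sign gives 36*(s^2 - 12)/(s^2 + 36)^3.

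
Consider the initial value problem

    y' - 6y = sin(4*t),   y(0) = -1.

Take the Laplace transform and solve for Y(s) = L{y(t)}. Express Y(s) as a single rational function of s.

Y(s) = (-s^2 - 12)/(s^3 - 6*s^2 + 16*s - 96)

Transform both sides with L{·}.
The derivative rules (L{y'} = sY - y(0) = sY - (-1)) turn the left side into (s - 6)Y - (-1).
The right side is L{sin(4*t)} = 4/(s^2 + 16).
So (s - 6)Y = 4/(s^2 + 16) + (-1).
Solve for Y(s) and write it as one ratio of polynomials.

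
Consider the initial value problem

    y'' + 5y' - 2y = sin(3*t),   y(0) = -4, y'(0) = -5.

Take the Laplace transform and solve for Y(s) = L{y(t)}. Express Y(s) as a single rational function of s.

Take the Laplace transform of both sides.
With L{y''} = s^2 Y - s·y(0) - y'(0) and L{y'} = sY - y(0), with y(0) = -4, y'(0) = -5: the LHS transforms to (s^2 + 5*s - 2)Y - (-4*s - 25).
The right side is L{sin(3*t)} = 3/(s^2 + 9).
So (s^2 + 5*s - 2)Y = 3/(s^2 + 9) + (-4*s - 25).
Isolate Y and clear denominators.

Y(s) = (-4*s^3 - 25*s^2 - 36*s - 222)/(s^4 + 5*s^3 + 7*s^2 + 45*s - 18)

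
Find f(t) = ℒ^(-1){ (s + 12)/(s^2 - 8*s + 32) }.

f(t) = 4*exp(4*t)*sin(4*t) + exp(4*t)*cos(4*t)

Complete the square in the denominator: s^2 - 8*s + 32 = (s - 4)^2 + 4^2.
Split the numerator to match: s + 12 = 1·(s - 4) + 4·4.
Invert each term: 1·(s - 4)/((s - 4)^2 + 16) ↔ e^(4t)cos(4t); 4·4/((s - 4)^2 + 16) ↔ 4e^(4t)sin(4t).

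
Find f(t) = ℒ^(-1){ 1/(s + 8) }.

f(t) = exp(-8*t)

Since L{e^(-8t)} = 1/(s + 8), the inverse is exp(-8*t).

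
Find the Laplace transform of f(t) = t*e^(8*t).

L{e^(8t)} = 1/(s - 8).
Then apply L{t·g(t)} = -d/ds[G(s)] with G(s) = 1/(s - 8):
differentiating 1 time and applying the sign gives (s - 8)^(-2).

(s - 8)^(-2)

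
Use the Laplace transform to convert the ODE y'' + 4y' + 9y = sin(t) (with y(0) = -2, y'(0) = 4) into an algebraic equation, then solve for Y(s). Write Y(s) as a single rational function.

Y(s) = (-2*s^3 - 4*s^2 - 2*s - 3)/(s^4 + 4*s^3 + 10*s^2 + 4*s + 9)

Transform both sides with L{·}.
Using L{y''} = s^2 Y - s·y(0) - y'(0) and L{y'} = sY - y(0), with y(0) = -2, y'(0) = 4, the left side becomes (s^2 + 4*s + 9)Y - (-2*s - 4).
The right side is L{sin(t)} = 1/(s^2 + 1).
So (s^2 + 4*s + 9)Y = 1/(s^2 + 1) + (-2*s - 4).
Solve for Y(s) and write it as one ratio of polynomials.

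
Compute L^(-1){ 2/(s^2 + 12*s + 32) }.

Rewrite the denominator: s^2 + 12*s + 32 = (s + 6)^2 - 4.
The form in (s + 6) signals a first-shifting-theorem factor e^(-6t).
Since L{sinh(2t)} = 2/(s^2 - 4), the inverse is e^(-6*t)*sinh(2*t).

exp(-6*t)*sinh(2*t)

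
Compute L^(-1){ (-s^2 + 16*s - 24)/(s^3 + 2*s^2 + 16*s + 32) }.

Factor the denominator: s^3 + 2*s^2 + 16*s + 32 = (s + 2)*(s^2 + 16).
Partial fraction decomposition gives [-3/(s + 2)] + [2*s/(s^2 + 16)] + [12/(s^2 + 16)].
Invert each term: -3/(s + 2) ↔ -3e^(-2t); 2·s/(s^2 + 16) ↔ 2cos(4t); 3·4/(s^2 + 16) ↔ 3sin(4t).

3*sin(4*t) + 2*cos(4*t) - 3*exp(-2*t)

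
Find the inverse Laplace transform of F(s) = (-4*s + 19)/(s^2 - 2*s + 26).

Complete the square in the denominator: s^2 - 2*s + 26 = (s - 1)^2 + 5^2.
Split the numerator to match: -4*s + 19 = -4·(s - 1) + 3·5.
Invert each term: -4·(s - 1)/((s - 1)^2 + 25) ↔ -4e^(t)cos(5t); 3·5/((s - 1)^2 + 25) ↔ 3e^(t)sin(5t).

3*exp(t)*sin(5*t) - 4*exp(t)*cos(5*t)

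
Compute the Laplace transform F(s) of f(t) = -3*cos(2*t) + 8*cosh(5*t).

Apply the Laplace transform termwise.
(-3)·[L{cos(2t)} = s/(s^2 + 4)]; (8)·[L{cosh(5t)} = s/(s^2 - 25)].

F(s) = -3*s/(s^2 + 4) + 8*s/(s^2 - 25)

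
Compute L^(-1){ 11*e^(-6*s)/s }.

The factor e^(-6s) signals a time shift by c = 6 (second shifting theorem).
L{11} = 11/s, so L^-1{11/s} = 11.
Hence the inverse is u(t - 6) times that function evaluated at t - 6.

Heaviside(t - 6)*(11)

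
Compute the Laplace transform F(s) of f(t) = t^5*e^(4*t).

L{t^5} = 5!/s^6 = 120/s^6.
By the first shifting theorem, multiplying by e^(4t) replaces s with s - 4.

F(s) = 120/(s - 4)^6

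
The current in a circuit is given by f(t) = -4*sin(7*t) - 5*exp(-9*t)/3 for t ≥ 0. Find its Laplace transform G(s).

G(s) = -28/(s^2 + 49) - 5/(3*(s + 9))

By linearity of the Laplace transform, transform each term separately.
(-4)·[L{sin(7t)} = 7/(s^2 + 49)]; (-5/3)·[L{e^(-9t)} = 1/(s + 9)].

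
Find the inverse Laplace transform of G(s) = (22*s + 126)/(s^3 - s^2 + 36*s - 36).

4*exp(t) + 3*sin(6*t) - 4*cos(6*t)

Factor the denominator: s^3 - s^2 + 36*s - 36 = (s - 1)*(s^2 + 36).
Partial fraction decomposition gives [4/(s - 1)] + [-4*s/(s^2 + 36)] + [18/(s^2 + 36)].
Invert each term: 4/(s - 1) ↔ 4e^(t); -4·s/(s^2 + 36) ↔ -4cos(6t); 3·6/(s^2 + 36) ↔ 3sin(6t).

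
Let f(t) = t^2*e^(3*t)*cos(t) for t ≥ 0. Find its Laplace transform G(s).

L{cos(t)} = s/(s^2 + 1).
Multiplying by e^(3t) shifts s → s - 3, so L{e^(3*t)*cos(t)} = (s - 3)/((s - 3)^2 + 1).
Then apply L{t^2·g(t)} = (-1)^2 d^2/ds^2[H(s)] with H(s) = (s - 3)/((s - 3)^2 + 1):
differentiating 2 times and applying the sign gives 2*(s - 3)*(s^2 - 6*s + 6)/(s^2 - 6*s + 10)^3.

G(s) = 2*(s - 3)*(s^2 - 6*s + 6)/(s^2 - 6*s + 10)^3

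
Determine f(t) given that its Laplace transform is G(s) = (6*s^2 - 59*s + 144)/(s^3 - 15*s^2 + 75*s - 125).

f(t) = -t^2*exp(5*t)/2 + t*exp(5*t) + 6*exp(5*t)

Factor the denominator: s^3 - 15*s^2 + 75*s - 125 = (s - 5)^3.
Partial fraction decomposition gives [6/(s - 5)] + [(s - 5)^(-2)] + [-1/(s - 5)^3].
Invert each term: 6/(s - 5) ↔ 6e^(5t); 1/(s - 5)^2 ↔ t·e^(5t); -1/(s - 5)^3 ↔ (-1/2)t^2·e^(5t).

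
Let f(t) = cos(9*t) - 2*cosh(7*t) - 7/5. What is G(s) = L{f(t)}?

Apply the Laplace transform termwise.
(-2)·[L{cosh(7t)} = s/(s^2 - 49)]; L{cos(9t)} = s/(s^2 + 81); L{-7/5} = (-7/5)/s.

G(s) = s/(s^2 + 81) - 2*s/(s^2 - 49) - 7/(5*s)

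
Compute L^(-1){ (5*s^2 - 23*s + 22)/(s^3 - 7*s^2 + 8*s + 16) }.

2*t*exp(4*t) + 3*exp(4*t) + 2*exp(-t)

Factor the denominator: s^3 - 7*s^2 + 8*s + 16 = (s - 4)^2*(s + 1).
Partial fraction decomposition gives [3/(s - 4)] + [2/(s - 4)^2] + [2/(s + 1)].
Invert each term: 3/(s - 4) ↔ 3e^(4t); 2/(s - 4)^2 ↔ 2t·e^(4t); 2/(s + 1) ↔ 2e^(-t).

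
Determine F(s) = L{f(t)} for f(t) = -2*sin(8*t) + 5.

F(s) = -16/(s^2 + 64) + 5/s

By linearity of the Laplace transform, transform each term separately.
(-2)·[L{sin(8t)} = 8/(s^2 + 64)]; L{5} = 5/s.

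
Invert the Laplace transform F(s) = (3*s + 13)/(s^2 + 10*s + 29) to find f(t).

f(t) = -exp(-5*t)*sin(2*t) + 3*exp(-5*t)*cos(2*t)

Complete the square in the denominator: s^2 + 10*s + 29 = (s + 5)^2 + 2^2.
Split the numerator to match: 3*s + 13 = 3·(s + 5) - 1·2.
Invert each term: 3·(s + 5)/((s + 5)^2 + 4) ↔ 3e^(-5t)cos(2t); -1·2/((s + 5)^2 + 4) ↔ -e^(-5t)sin(2t).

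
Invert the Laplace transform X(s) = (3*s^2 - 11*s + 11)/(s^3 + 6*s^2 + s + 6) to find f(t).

Factor the denominator: s^3 + 6*s^2 + s + 6 = (s + 6)*(s^2 + 1).
Partial fraction decomposition gives [5/(s + 6)] + [-2*s/(s^2 + 1)] + [1/(s^2 + 1)].
Invert each term: 5/(s + 6) ↔ 5e^(-6t); -2·s/(s^2 + 1) ↔ -2cos(t); 1·1/(s^2 + 1) ↔ sin(t).

f(t) = sin(t) - 2*cos(t) + 5*exp(-6*t)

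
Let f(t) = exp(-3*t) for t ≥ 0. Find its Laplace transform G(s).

G(s) = 1/(s + 3)

L{1} = 1/s.
By the first shifting theorem, multiplying by e^(-3t) replaces s with s + 3.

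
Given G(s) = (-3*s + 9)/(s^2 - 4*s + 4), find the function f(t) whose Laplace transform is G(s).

f(t) = 3*t*exp(2*t) - 3*exp(2*t)

Factor the denominator: s^2 - 4*s + 4 = (s - 2)^2.
Partial fraction decomposition gives [-3/(s - 2)] + [3/(s - 2)^2].
Invert each term: -3/(s - 2) ↔ -3e^(2t); 3/(s - 2)^2 ↔ 3t·e^(2t).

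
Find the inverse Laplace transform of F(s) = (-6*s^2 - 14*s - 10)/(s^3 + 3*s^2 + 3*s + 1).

-t^2*exp(-t) - 2*t*exp(-t) - 6*exp(-t)

Factor the denominator: s^3 + 3*s^2 + 3*s + 1 = (s + 1)^3.
Partial fraction decomposition gives [-6/(s + 1)] + [-2/(s + 1)^2] + [-2/(s + 1)^3].
Invert each term: -6/(s + 1) ↔ -6e^(-t); -2/(s + 1)^2 ↔ -2t·e^(-t); -2/(s + 1)^3 ↔ (-1)t^2·e^(-t).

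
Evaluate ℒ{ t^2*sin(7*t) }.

L{sin(7t)} = 7/(s^2 + 49).
Then apply L{t^2·g(t)} = (-1)^2 d^2/ds^2[G(s)] with G(s) = 7/(s^2 + 49):
differentiating 2 times and applying the sign gives 14*(3*s^2 - 49)/(s^2 + 49)^3.

14*(3*s^2 - 49)/(s^2 + 49)^3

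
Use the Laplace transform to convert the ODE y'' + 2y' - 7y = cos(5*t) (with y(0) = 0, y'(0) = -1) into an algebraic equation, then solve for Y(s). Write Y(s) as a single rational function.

Laplace-transform each side.
With L{y''} = s^2 Y - s·y(0) - y'(0) and L{y'} = sY - y(0), with y(0) = 0, y'(0) = -1: the LHS transforms to (s^2 + 2*s - 7)Y - (-1).
The right side is L{cos(5*t)} = s/(s^2 + 25).
So (s^2 + 2*s - 7)Y = s/(s^2 + 25) + (-1).
Isolate Y and clear denominators.

Y(s) = (-s^2 + s - 25)/(s^4 + 2*s^3 + 18*s^2 + 50*s - 175)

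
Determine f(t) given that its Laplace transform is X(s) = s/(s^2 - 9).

f(t) = cosh(3*t)

Since L{cosh(3t)} = s/(s^2 - 9), the inverse is cosh(3*t).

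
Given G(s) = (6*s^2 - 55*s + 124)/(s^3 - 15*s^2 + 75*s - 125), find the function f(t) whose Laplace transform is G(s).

f(t) = -t^2*exp(5*t)/2 + 5*t*exp(5*t) + 6*exp(5*t)

Factor the denominator: s^3 - 15*s^2 + 75*s - 125 = (s - 5)^3.
Partial fraction decomposition gives [6/(s - 5)] + [5/(s - 5)^2] + [-1/(s - 5)^3].
Invert each term: 6/(s - 5) ↔ 6e^(5t); 5/(s - 5)^2 ↔ 5t·e^(5t); -1/(s - 5)^3 ↔ (-1/2)t^2·e^(5t).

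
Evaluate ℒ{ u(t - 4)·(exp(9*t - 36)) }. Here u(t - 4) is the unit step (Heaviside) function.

exp(-4*s)/(s - 9)

By the second shifting theorem, L{u(t - c)·g(t - c)} = e^(-cs)·H(s) with c = 4 and H(s) = L{g(t)}.
L{e^(9t)} = 1/(s - 9).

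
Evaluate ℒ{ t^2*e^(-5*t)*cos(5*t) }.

2*(s + 5)*(s^2 + 10*s - 50)/(s^2 + 10*s + 50)^3

L{cos(5t)} = s/(s^2 + 25).
Multiplying by e^(-5t) shifts s → s + 5, so L{e^(-5*t)*cos(5*t)} = (s + 5)/((s + 5)^2 + 25).
Then apply L{t^2·g(t)} = (-1)^2 d^2/ds^2[G(s)] with G(s) = (s + 5)/((s + 5)^2 + 25):
differentiating 2 times and applying the sign gives 2*(s + 5)*(s^2 + 10*s - 50)/(s^2 + 10*s + 50)^3.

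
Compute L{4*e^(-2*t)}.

L{4} = 4/s.
By the first shifting theorem, multiplying by e^(-2t) replaces s with s + 2.

4/(s + 2)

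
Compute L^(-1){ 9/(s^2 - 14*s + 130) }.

Rewrite the denominator: s^2 - 14*s + 130 = (s - 7)^2 + 81.
The form in (s - 7) signals a first-shifting-theorem factor e^(7t).
Since L{sin(9t)} = 9/(s^2 + 81), the inverse is e^(7*t)*sin(9*t).

exp(7*t)*sin(9*t)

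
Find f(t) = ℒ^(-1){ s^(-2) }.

f(t) = t

Since L{t} = 1!/s^2 = 1/s^2, the inverse is t.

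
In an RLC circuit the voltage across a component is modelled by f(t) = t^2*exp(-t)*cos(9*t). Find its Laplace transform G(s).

L{cos(9t)} = s/(s^2 + 81).
Multiplying by e^(-t) shifts s → s + 1, so L{exp(-t)*cos(9*t)} = (s + 1)/((s + 1)^2 + 81).
Then apply L{t^2·g(t)} = (-1)^2 d^2/ds^2[H(s)] with H(s) = (s + 1)/((s + 1)^2 + 81):
differentiating 2 times and applying the sign gives 2*(s + 1)*(s^2 + 2*s - 242)/(s^2 + 2*s + 82)^3.

G(s) = 2*(s + 1)*(s^2 + 2*s - 242)/(s^2 + 2*s + 82)^3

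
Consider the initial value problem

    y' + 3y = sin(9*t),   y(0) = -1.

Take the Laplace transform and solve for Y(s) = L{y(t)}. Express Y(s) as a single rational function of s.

Laplace-transform each side.
The derivative rules (L{y'} = sY - y(0) = sY - (-1)) turn the left side into (s + 3)Y - (-1).
The right side is L{sin(9*t)} = 9/(s^2 + 81).
So (s + 3)Y = 9/(s^2 + 81) + (-1).
Solve for Y(s) and write it as one ratio of polynomials.

Y(s) = (-s^2 - 72)/(s^3 + 3*s^2 + 81*s + 243)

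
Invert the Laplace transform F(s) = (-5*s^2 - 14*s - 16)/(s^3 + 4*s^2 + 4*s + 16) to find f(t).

f(t) = -sin(2*t) - 3*cos(2*t) - 2*exp(-4*t)

Factor the denominator: s^3 + 4*s^2 + 4*s + 16 = (s + 4)*(s^2 + 4).
Partial fraction decomposition gives [-2/(s + 4)] + [-3*s/(s^2 + 4)] + [-2/(s^2 + 4)].
Invert each term: -2/(s + 4) ↔ -2e^(-4t); -3·s/(s^2 + 4) ↔ -3cos(2t); -1·2/(s^2 + 4) ↔ -sin(2t).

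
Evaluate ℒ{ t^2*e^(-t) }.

2/(s + 1)^3

L{e^(-t)} = 1/(s + 1).
Then apply L{t^2·g(t)} = (-1)^2 d^2/ds^2[G(s)] with G(s) = 1/(s + 1):
differentiating 2 times and applying the sign gives 2/(s + 1)^3.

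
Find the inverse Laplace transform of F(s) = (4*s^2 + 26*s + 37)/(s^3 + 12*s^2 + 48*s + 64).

Factor the denominator: s^3 + 12*s^2 + 48*s + 64 = (s + 4)^3.
Partial fraction decomposition gives [4/(s + 4)] + [-6/(s + 4)^2] + [-3/(s + 4)^3].
Invert each term: 4/(s + 4) ↔ 4e^(-4t); -6/(s + 4)^2 ↔ -6t·e^(-4t); -3/(s + 4)^3 ↔ (-3/2)t^2·e^(-4t).

-3*t^2*exp(-4*t)/2 - 6*t*exp(-4*t) + 4*exp(-4*t)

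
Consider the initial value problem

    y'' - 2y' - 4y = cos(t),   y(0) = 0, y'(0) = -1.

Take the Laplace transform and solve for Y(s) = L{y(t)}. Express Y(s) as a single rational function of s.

Take the Laplace transform of both sides.
The derivative rules (L{y''} = s^2 Y - s·y(0) - y'(0) and L{y'} = sY - y(0), with y(0) = 0, y'(0) = -1) turn the left side into (s^2 - 2*s - 4)Y - (-1).
The right side is L{cos(t)} = s/(s^2 + 1).
So (s^2 - 2*s - 4)Y = s/(s^2 + 1) + (-1).
Divide through and combine into a single rational function.

Y(s) = (-s^2 + s - 1)/(s^4 - 2*s^3 - 3*s^2 - 2*s - 4)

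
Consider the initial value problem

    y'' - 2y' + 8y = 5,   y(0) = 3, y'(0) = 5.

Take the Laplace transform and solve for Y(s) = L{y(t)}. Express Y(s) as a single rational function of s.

Transform both sides with L{·}.
Using L{y''} = s^2 Y - s·y(0) - y'(0) and L{y'} = sY - y(0), with y(0) = 3, y'(0) = 5, the left side becomes (s^2 - 2*s + 8)Y - (3*s - 1).
The right side is L{5} = 5/s.
So (s^2 - 2*s + 8)Y = 5/s + (3*s - 1).
Divide through and combine into a single rational function.

Y(s) = (3*s^2 - s + 5)/(s^3 - 2*s^2 + 8*s)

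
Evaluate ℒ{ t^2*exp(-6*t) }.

2/(s + 6)^3

L{e^(-6t)} = 1/(s + 6).
Then apply L{t^2·g(t)} = (-1)^2 d^2/ds^2[G(s)] with G(s) = 1/(s + 6):
differentiating 2 times and applying the sign gives 2/(s + 6)^3.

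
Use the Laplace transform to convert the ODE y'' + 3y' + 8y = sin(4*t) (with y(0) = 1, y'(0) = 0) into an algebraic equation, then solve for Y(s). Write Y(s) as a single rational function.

Y(s) = (s^3 + 3*s^2 + 16*s + 52)/(s^4 + 3*s^3 + 24*s^2 + 48*s + 128)

Apply the Laplace transform to the equation.
Using L{y''} = s^2 Y - s·y(0) - y'(0) and L{y'} = sY - y(0), with y(0) = 1, y'(0) = 0, the left side becomes (s^2 + 3*s + 8)Y - (s + 3).
The right side is L{sin(4*t)} = 4/(s^2 + 16).
So (s^2 + 3*s + 8)Y = 4/(s^2 + 16) + (s + 3).
Isolate Y and clear denominators.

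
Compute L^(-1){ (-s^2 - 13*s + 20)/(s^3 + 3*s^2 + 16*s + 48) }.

Factor the denominator: s^3 + 3*s^2 + 16*s + 48 = (s + 3)*(s^2 + 16).
Partial fraction decomposition gives [2/(s + 3)] + [-3*s/(s^2 + 16)] + [-4/(s^2 + 16)].
Invert each term: 2/(s + 3) ↔ 2e^(-3t); -3·s/(s^2 + 16) ↔ -3cos(4t); -1·4/(s^2 + 16) ↔ -sin(4t).

-sin(4*t) - 3*cos(4*t) + 2*exp(-3*t)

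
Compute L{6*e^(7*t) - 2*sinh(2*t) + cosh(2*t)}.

The transform is linear, so treat each term independently.
(-2)·[L{sinh(2t)} = 2/(s^2 - 4)]; (6)·[L{e^(7t)} = 1/(s - 7)]; L{cosh(2t)} = s/(s^2 - 4).

s/(s^2 - 4) - 4/(s^2 - 4) + 6/(s - 7)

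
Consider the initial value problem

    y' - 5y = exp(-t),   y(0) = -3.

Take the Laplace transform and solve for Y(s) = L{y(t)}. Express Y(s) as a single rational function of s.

Apply the Laplace transform to the equation.
Using L{y'} = sY - y(0) = sY - (-3), the left side becomes (s - 5)Y - (-3).
The right side is L{exp(-t)} = 1/(s + 1).
So (s - 5)Y = 1/(s + 1) + (-3).
Isolate Y and clear denominators.

Y(s) = (-3*s - 2)/(s^2 - 4*s - 5)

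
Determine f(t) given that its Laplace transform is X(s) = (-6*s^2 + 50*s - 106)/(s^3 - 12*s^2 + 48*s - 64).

Factor the denominator: s^3 - 12*s^2 + 48*s - 64 = (s - 4)^3.
Partial fraction decomposition gives [-6/(s - 4)] + [2/(s - 4)^2] + [-2/(s - 4)^3].
Invert each term: -6/(s - 4) ↔ -6e^(4t); 2/(s - 4)^2 ↔ 2t·e^(4t); -2/(s - 4)^3 ↔ (-1)t^2·e^(4t).

f(t) = -t^2*exp(4*t) + 2*t*exp(4*t) - 6*exp(4*t)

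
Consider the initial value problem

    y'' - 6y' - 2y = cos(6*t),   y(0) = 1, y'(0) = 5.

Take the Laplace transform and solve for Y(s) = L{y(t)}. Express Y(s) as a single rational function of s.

Y(s) = (s^3 - s^2 + 37*s - 36)/(s^4 - 6*s^3 + 34*s^2 - 216*s - 72)

Take the Laplace transform of both sides.
Using L{y''} = s^2 Y - s·y(0) - y'(0) and L{y'} = sY - y(0), with y(0) = 1, y'(0) = 5, the left side becomes (s^2 - 6*s - 2)Y - (s - 1).
The right side is L{cos(6*t)} = s/(s^2 + 36).
So (s^2 - 6*s - 2)Y = s/(s^2 + 36) + (s - 1).
Isolate Y and clear denominators.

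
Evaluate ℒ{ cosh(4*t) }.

L{cosh(4t)} = s/(s^2 - 16).

s/(s^2 - 16)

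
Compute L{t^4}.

L{t^4} = 4!/s^5 = 24/s^5.

24/s^5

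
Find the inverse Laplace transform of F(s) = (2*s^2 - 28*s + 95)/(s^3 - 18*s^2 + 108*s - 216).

Factor the denominator: s^3 - 18*s^2 + 108*s - 216 = (s - 6)^3.
Partial fraction decomposition gives [2/(s - 6)] + [-4/(s - 6)^2] + [-1/(s - 6)^3].
Invert each term: 2/(s - 6) ↔ 2e^(6t); -4/(s - 6)^2 ↔ -4t·e^(6t); -1/(s - 6)^3 ↔ (-1/2)t^2·e^(6t).

-t^2*exp(6*t)/2 - 4*t*exp(6*t) + 2*exp(6*t)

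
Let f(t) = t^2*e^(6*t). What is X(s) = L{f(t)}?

X(s) = 2/(s - 6)^3

L{e^(6t)} = 1/(s - 6).
Then apply L{t^2·g(t)} = (-1)^2 d^2/ds^2[G(s)] with G(s) = 1/(s - 6):
differentiating 2 times and applying the sign gives 2/(s - 6)^3.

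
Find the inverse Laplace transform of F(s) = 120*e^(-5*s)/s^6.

The factor e^(-5s) signals a time shift by c = 5 (second shifting theorem).
L{t^5} = 5!/s^6 = 120/s^6, so L^-1{120/s^6} = t^5.
Hence the inverse is u(t - 5) times that function evaluated at t - 5.

Heaviside(t - 5)*((t - 5)^5)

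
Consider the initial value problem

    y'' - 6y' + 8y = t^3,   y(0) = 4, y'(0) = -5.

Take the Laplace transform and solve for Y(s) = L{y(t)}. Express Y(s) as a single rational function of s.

Take the Laplace transform of both sides.
Using L{y''} = s^2 Y - s·y(0) - y'(0) and L{y'} = sY - y(0), with y(0) = 4, y'(0) = -5, the left side becomes (s^2 - 6*s + 8)Y - (4*s - 29).
The right side is L{t^3} = 6/s^4.
So (s^2 - 6*s + 8)Y = 6/s^4 + (4*s - 29).
Isolate Y and clear denominators.

Y(s) = (4*s^5 - 29*s^4 + 6)/(s^6 - 6*s^5 + 8*s^4)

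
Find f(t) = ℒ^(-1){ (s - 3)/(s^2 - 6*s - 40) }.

Rewrite the denominator: s^2 - 6*s - 40 = (s - 3)^2 - 49.
The form in (s - 3) signals a first-shifting-theorem factor e^(3t).
Since L{cosh(7t)} = s/(s^2 - 49), the inverse is exp(3*t)*cosh(7*t).

f(t) = exp(3*t)*cosh(7*t)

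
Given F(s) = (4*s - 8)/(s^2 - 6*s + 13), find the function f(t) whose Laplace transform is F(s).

Complete the square in the denominator: s^2 - 6*s + 13 = (s - 3)^2 + 2^2.
Split the numerator to match: 4*s - 8 = 4·(s - 3) + 2·2.
Invert each term: 4·(s - 3)/((s - 3)^2 + 4) ↔ 4e^(3t)cos(2t); 2·2/((s - 3)^2 + 4) ↔ 2e^(3t)sin(2t).

f(t) = 2*exp(3*t)*sin(2*t) + 4*exp(3*t)*cos(2*t)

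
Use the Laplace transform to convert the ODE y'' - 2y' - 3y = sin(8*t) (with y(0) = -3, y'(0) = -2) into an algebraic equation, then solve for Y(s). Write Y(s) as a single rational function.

Y(s) = (-3*s^3 + 4*s^2 - 192*s + 264)/(s^4 - 2*s^3 + 61*s^2 - 128*s - 192)

Take the Laplace transform of both sides.
The derivative rules (L{y''} = s^2 Y - s·y(0) - y'(0) and L{y'} = sY - y(0), with y(0) = -3, y'(0) = -2) turn the left side into (s^2 - 2*s - 3)Y - (-3*s + 4).
The right side is L{sin(8*t)} = 8/(s^2 + 64).
So (s^2 - 2*s - 3)Y = 8/(s^2 + 64) + (-3*s + 4).
Solve for Y(s) and write it as one ratio of polynomials.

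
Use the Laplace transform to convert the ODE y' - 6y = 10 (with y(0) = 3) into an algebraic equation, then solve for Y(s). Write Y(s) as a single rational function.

Take the Laplace transform of both sides.
The derivative rules (L{y'} = sY - y(0) = sY - 3) turn the left side into (s - 6)Y - (3).
The right side is L{10} = 10/s.
So (s - 6)Y = 10/s + (3).
Solve for Y(s) and write it as one ratio of polynomials.

Y(s) = (3*s + 10)/(s^2 - 6*s)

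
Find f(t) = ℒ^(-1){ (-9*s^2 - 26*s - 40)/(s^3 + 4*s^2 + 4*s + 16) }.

f(t) = -3*sin(2*t) - 5*cos(2*t) - 4*exp(-4*t)

Factor the denominator: s^3 + 4*s^2 + 4*s + 16 = (s + 4)*(s^2 + 4).
Partial fraction decomposition gives [-4/(s + 4)] + [-5*s/(s^2 + 4)] + [-6/(s^2 + 4)].
Invert each term: -4/(s + 4) ↔ -4e^(-4t); -5·s/(s^2 + 4) ↔ -5cos(2t); -3·2/(s^2 + 4) ↔ -3sin(2t).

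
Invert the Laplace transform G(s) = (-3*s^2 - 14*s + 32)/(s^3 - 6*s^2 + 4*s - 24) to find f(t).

f(t) = -4*exp(6*t) - 4*sin(2*t) + cos(2*t)

Factor the denominator: s^3 - 6*s^2 + 4*s - 24 = (s - 6)*(s^2 + 4).
Partial fraction decomposition gives [-4/(s - 6)] + [s/(s^2 + 4)] + [-8/(s^2 + 4)].
Invert each term: -4/(s - 6) ↔ -4e^(6t); 1·s/(s^2 + 4) ↔ cos(2t); -4·2/(s^2 + 4) ↔ -4sin(2t).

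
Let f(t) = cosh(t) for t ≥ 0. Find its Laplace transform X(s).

L{cosh(t)} = s/(s^2 - 1).

X(s) = s/(s^2 - 1)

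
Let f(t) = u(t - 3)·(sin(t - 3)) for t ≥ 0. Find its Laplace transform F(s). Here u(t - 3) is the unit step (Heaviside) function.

By the second shifting theorem, L{u(t - c)·g(t - c)} = e^(-cs)·G(s) with c = 3 and G(s) = L{g(t)}.
L{sin(t)} = 1/(s^2 + 1).

F(s) = exp(-3*s)/(s^2 + 1)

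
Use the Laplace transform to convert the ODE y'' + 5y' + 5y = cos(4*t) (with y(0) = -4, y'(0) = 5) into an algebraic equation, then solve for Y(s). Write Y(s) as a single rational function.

Y(s) = (-4*s^3 - 15*s^2 - 63*s - 240)/(s^4 + 5*s^3 + 21*s^2 + 80*s + 80)

Transform both sides with L{·}.
With L{y''} = s^2 Y - s·y(0) - y'(0) and L{y'} = sY - y(0), with y(0) = -4, y'(0) = 5: the LHS transforms to (s^2 + 5*s + 5)Y - (-4*s - 15).
The right side is L{cos(4*t)} = s/(s^2 + 16).
So (s^2 + 5*s + 5)Y = s/(s^2 + 16) + (-4*s - 15).
Solve for Y(s) and write it as one ratio of polynomials.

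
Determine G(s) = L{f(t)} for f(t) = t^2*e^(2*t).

G(s) = 2/(s - 2)^3

L{e^(2t)} = 1/(s - 2).
Then apply L{t^2·g(t)} = (-1)^2 d^2/ds^2[H(s)] with H(s) = 1/(s - 2):
differentiating 2 times and applying the sign gives 2/(s - 2)^3.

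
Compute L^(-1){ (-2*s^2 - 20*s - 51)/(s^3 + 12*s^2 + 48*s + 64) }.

Factor the denominator: s^3 + 12*s^2 + 48*s + 64 = (s + 4)^3.
Partial fraction decomposition gives [-2/(s + 4)] + [-4/(s + 4)^2] + [-3/(s + 4)^3].
Invert each term: -2/(s + 4) ↔ -2e^(-4t); -4/(s + 4)^2 ↔ -4t·e^(-4t); -3/(s + 4)^3 ↔ (-3/2)t^2·e^(-4t).

-3*t^2*exp(-4*t)/2 - 4*t*exp(-4*t) - 2*exp(-4*t)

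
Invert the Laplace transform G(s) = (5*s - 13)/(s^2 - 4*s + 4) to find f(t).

f(t) = -3*t*exp(2*t) + 5*exp(2*t)

Factor the denominator: s^2 - 4*s + 4 = (s - 2)^2.
Partial fraction decomposition gives [5/(s - 2)] + [-3/(s - 2)^2].
Invert each term: 5/(s - 2) ↔ 5e^(2t); -3/(s - 2)^2 ↔ -3t·e^(2t).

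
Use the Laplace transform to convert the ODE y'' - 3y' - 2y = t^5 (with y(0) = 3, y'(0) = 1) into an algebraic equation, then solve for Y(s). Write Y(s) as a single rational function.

Take the Laplace transform of both sides.
Using L{y''} = s^2 Y - s·y(0) - y'(0) and L{y'} = sY - y(0), with y(0) = 3, y'(0) = 1, the left side becomes (s^2 - 3*s - 2)Y - (3*s - 8).
The right side is L{t^5} = 120/s^6.
So (s^2 - 3*s - 2)Y = 120/s^6 + (3*s - 8).
Isolate Y and clear denominators.

Y(s) = (3*s^7 - 8*s^6 + 120)/(s^8 - 3*s^7 - 2*s^6)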